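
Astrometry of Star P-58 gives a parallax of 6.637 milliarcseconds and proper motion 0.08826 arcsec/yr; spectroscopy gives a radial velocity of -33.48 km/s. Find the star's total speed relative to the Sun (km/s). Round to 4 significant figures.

71.37 km/s

d = 1/p = 1/0.006637″ = 150.67 pc.
v_t = 4.740 μ d = 4.740 × 0.08826 × 150.67 = 63.033 km/s.
v = √(v_r² + v_t²) = √((-33.48)² + 63.033²) = √5094.07 = 71.373 km/s.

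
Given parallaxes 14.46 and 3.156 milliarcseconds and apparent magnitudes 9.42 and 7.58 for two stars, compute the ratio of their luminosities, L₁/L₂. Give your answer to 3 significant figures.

L₁/L₂ = 0.00875

d₁ = 1/p₁ = 1/0.01446″ = 69.156 pc; d₂ = 1/p₂ = 1/0.003156″ = 316.86 pc.
M₁ = m₁ − 5 log₁₀ d₁ + 5 = 9.42 − 9.1991 + 5 = 5.2209.
M₂ = 7.58 − 12.5043 + 5 = 0.0757.
L₁/L₂ = 10^(0.4(M₂ − M₁)) = 10^(0.4 × (-5.1452)) = 10^(-2.05808) = 0.0087482.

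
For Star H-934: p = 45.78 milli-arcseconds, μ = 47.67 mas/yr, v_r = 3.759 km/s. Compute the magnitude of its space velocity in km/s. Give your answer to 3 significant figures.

d = 1/p = 1/0.04578″ = 21.844 pc.
μ = 47.67 mas/yr = 0.04767 ″/yr.
v_t = 4.740 μ d = 4.740 × 0.04767 × 21.844 = 4.9358 km/s.
v = √(v_r² + v_t²) = √(3.759² + 4.9358²) = √38.4922 = 6.2042 km/s.

6.20 km/s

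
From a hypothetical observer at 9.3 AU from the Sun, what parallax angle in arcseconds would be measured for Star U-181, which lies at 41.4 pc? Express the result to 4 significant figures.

0.2246 arcsec

p (arcsec) = B (AU) / d (pc).
p = 9.3 / 41.4 = 0.22464 arcsec.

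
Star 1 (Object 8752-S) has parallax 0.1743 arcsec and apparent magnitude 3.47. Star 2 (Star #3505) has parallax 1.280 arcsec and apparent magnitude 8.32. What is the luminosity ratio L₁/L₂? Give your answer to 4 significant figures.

d₁ = 1/p₁ = 1/0.1743″ = 5.7372 pc; d₂ = 1/p₂ = 1/1.280″ = 0.78125 pc.
M₁ = m₁ − 5 log₁₀ d₁ + 5 = 3.47 − 3.7935 + 5 = 4.6765.
M₂ = 8.32 − (-0.5360) + 5 = 13.8560.
L₁/L₂ = 10^(0.4(M₂ − M₁)) = 10^(0.4 × 9.1795) = 10^3.67180 = 4696.8.

L₁/L₂ = 4697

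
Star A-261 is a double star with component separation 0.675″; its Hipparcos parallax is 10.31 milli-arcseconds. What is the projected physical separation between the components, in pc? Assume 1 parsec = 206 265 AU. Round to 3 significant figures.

d = 1/p = 1/0.01031″ = 96.993 pc.
At distance d (pc), an angle of θ arcsec spans θ·d AU: s = 0.675 × 96.993 = 65.47 AU.
= 65.47 / 206265 = 0.00031741 pc.

0.000317 pc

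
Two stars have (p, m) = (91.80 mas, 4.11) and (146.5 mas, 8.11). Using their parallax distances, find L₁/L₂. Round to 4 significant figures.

d₁ = 1/p₁ = 1/0.09180″ = 10.893 pc; d₂ = 1/p₂ = 1/0.1465″ = 6.8259 pc.
M₁ = m₁ − 5 log₁₀ d₁ + 5 = 4.11 − 5.1857 + 5 = 3.9243.
M₂ = 8.11 − 4.1708 + 5 = 8.9392.
L₁/L₂ = 10^(0.4(M₂ − M₁)) = 10^(0.4 × 5.0149) = 10^2.00596 = 101.38.

L₁/L₂ = 101.4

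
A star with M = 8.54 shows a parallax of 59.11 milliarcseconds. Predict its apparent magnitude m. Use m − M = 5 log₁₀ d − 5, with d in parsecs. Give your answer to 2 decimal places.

d = 1/p = 1/0.05911″ = 16.918 pc.
m − M = 5 log₁₀ d − 5 = 5 log₁₀(16.918) − 5 = 6.1417 − 5 = 1.1417.
m = M + (m − M) = 8.54 + 1.1417 = 9.68.

m = 9.68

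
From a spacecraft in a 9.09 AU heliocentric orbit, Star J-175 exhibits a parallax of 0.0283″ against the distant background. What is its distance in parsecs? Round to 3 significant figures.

321 pc

With baseline B (in AU) and parallax p (in arcsec), d = B/p parsecs.
d = 9.09 / 0.0283 = 321.2 pc.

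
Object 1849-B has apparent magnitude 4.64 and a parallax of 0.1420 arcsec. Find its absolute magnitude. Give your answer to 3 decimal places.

M = 5.401

d = 1/p = 1/0.1420″ = 7.0423 pc.
m − M = 5 log₁₀(7.0423) − 5 = 4.2386 − 5 = -0.7614.
M = m − (m − M) = 4.64 − (-0.7614) = 5.401.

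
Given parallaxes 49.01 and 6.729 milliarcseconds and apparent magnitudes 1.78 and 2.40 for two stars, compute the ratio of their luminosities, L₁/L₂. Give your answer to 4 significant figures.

L₁/L₂ = 0.03337

d₁ = 1/p₁ = 1/0.04901″ = 20.404 pc; d₂ = 1/p₂ = 1/0.006729″ = 148.61 pc.
M₁ = m₁ − 5 log₁₀ d₁ + 5 = 1.78 − 6.5486 + 5 = 0.2314.
M₂ = 2.40 − 10.8602 + 5 = -3.4602.
L₁/L₂ = 10^(0.4(M₂ − M₁)) = 10^(0.4 × (-3.6916)) = 10^(-1.47664) = 0.03337.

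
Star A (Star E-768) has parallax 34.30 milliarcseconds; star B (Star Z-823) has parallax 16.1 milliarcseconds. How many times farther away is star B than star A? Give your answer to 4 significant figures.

Since d = 1/p, d_B/d_A = p_A/p_B.
= 34.30 / 16.1 = 2.1304.

2.130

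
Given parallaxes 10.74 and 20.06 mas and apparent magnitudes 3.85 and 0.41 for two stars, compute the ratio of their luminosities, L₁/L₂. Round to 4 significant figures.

d₁ = 1/p₁ = 1/0.01074″ = 93.11 pc; d₂ = 1/p₂ = 1/0.02006″ = 49.85 pc.
M₁ = m₁ − 5 log₁₀ d₁ + 5 = 3.85 − 9.8450 + 5 = -0.9950.
M₂ = 0.41 − 8.4883 + 5 = -3.0783.
L₁/L₂ = 10^(0.4(M₂ − M₁)) = 10^(0.4 × (-2.0833)) = 10^(-0.83332) = 0.14678.

L₁/L₂ = 0.1468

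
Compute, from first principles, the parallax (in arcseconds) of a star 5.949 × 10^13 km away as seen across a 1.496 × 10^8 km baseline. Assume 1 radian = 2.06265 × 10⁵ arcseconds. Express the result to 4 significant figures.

0.5187 arcsec

θ ≈ B/d = (1.496 × 10^8) / (5.949 × 10^13) = 2.5147 × 10^-6 rad.
In arcseconds: 2.5147 × 10^-6 × 206265 = 0.51869″.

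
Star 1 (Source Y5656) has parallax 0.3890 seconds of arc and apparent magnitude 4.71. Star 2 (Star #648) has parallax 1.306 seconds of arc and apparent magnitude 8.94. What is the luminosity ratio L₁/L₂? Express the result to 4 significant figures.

d₁ = 1/p₁ = 1/0.3890″ = 2.5707 pc; d₂ = 1/p₂ = 1/1.306″ = 0.7657 pc.
M₁ = m₁ − 5 log₁₀ d₁ + 5 = 4.71 − 2.0503 + 5 = 7.6597.
M₂ = 8.94 − (-0.5797) + 5 = 14.5197.
L₁/L₂ = 10^(0.4(M₂ − M₁)) = 10^(0.4 × 6.8600) = 10^2.74400 = 554.63.

L₁/L₂ = 554.6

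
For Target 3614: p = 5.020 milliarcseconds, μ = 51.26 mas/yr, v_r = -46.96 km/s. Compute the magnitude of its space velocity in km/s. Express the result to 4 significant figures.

d = 1/p = 1/0.005020″ = 199.2 pc.
μ = 51.26 mas/yr = 0.05126 ″/yr.
v_t = 4.740 μ d = 4.740 × 0.05126 × 199.2 = 48.4 km/s.
v = √(v_r² + v_t²) = √((-46.96)² + 48.4²) = √4547.8 = 67.437 km/s.

67.44 km/s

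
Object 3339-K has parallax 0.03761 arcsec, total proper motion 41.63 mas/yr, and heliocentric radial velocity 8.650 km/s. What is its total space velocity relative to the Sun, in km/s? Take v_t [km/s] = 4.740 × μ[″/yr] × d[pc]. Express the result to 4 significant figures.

d = 1/p = 1/0.03761″ = 26.589 pc.
μ = 41.63 mas/yr = 0.04163 ″/yr.
v_t = 4.740 μ d = 4.740 × 0.04163 × 26.589 = 5.2467 km/s.
v = √(v_r² + v_t²) = √(8.650² + 5.2467²) = √102.35 = 10.117 km/s.

10.12 km/s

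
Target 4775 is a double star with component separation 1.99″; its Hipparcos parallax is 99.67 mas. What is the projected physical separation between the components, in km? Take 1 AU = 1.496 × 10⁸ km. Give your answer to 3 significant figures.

d = 1/p = 1/0.09967″ = 10.033 pc.
At distance d (pc), an angle of θ arcsec spans θ·d AU: s = 1.99 × 10.033 = 19.966 AU.
= 19.966 × 1.496 × 10⁸ km = 2.9869 × 10^9 km.

2.99 × 10^9 km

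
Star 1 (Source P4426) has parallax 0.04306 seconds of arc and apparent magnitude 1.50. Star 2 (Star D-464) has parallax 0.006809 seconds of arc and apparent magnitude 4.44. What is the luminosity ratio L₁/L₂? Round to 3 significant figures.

L₁/L₂ = 0.375

d₁ = 1/p₁ = 1/0.04306″ = 23.223 pc; d₂ = 1/p₂ = 1/0.006809″ = 146.86 pc.
M₁ = m₁ − 5 log₁₀ d₁ + 5 = 1.50 − 6.8296 + 5 = -0.3296.
M₂ = 4.44 − 10.8345 + 5 = -1.3945.
L₁/L₂ = 10^(0.4(M₂ − M₁)) = 10^(0.4 × (-1.0649)) = 10^(-0.42596) = 0.37501.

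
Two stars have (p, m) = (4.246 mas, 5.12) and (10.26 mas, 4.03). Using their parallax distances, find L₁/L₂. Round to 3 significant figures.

L₁/L₂ = 2.14

d₁ = 1/p₁ = 1/0.004246″ = 235.52 pc; d₂ = 1/p₂ = 1/0.01026″ = 97.466 pc.
M₁ = m₁ − 5 log₁₀ d₁ + 5 = 5.12 − 11.8601 + 5 = -1.7401.
M₂ = 4.03 − 9.9443 + 5 = -0.9143.
L₁/L₂ = 10^(0.4(M₂ − M₁)) = 10^(0.4 × 0.8258) = 10^0.33032 = 2.1395.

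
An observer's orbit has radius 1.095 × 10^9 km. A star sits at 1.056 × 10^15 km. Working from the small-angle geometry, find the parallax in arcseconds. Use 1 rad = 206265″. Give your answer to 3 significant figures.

θ ≈ B/d = (1.095 × 10^9) / (1.056 × 10^15) = 1.0369 × 10^-6 rad.
In arcseconds: 1.0369 × 10^-6 × 206265 = 0.21388″.

0.214 arcsec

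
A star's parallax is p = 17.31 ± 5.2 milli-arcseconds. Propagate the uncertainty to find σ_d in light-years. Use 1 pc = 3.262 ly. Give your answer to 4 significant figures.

56.61 ly

d = 1/p, so σ_d = σ_p / p².
σ_d = 0.00520 / (0.01731)² = 0.00520 / 0.00029964 = 17.354 pc = 17.354 × 3.262 ly = 56.609 ly.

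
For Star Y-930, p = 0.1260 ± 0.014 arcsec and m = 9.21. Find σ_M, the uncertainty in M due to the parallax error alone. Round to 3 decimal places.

σ_M = 0.241 mag

M = m − 5 log₁₀ d + 5 = m + 5 log₁₀ p + 5, so ∂M/∂p = 5/(p ln 10).
σ_M = (5/ln 10) · (σ_p/p) = 2.1715 × 0.014/0.1260 = 2.1715 × 0.11111 = 0.24128.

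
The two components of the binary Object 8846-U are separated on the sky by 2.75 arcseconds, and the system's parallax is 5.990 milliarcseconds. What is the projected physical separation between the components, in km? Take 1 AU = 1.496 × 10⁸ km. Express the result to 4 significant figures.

6.868 × 10^10 km

d = 1/p = 1/0.005990″ = 166.94 pc.
At distance d (pc), an angle of θ arcsec spans θ·d AU: s = 2.75 × 166.94 = 459.09 AU.
= 459.09 × 1.496 × 10⁸ km = 6.8680 × 10^10 km.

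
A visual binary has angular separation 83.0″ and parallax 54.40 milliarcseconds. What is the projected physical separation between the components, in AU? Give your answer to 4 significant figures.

1526 AU

d = 1/p = 1/0.05440″ = 18.382 pc.
At distance d (pc), an angle of θ arcsec spans θ·d AU: s = 83.0 × 18.382 = 1525.7 AU.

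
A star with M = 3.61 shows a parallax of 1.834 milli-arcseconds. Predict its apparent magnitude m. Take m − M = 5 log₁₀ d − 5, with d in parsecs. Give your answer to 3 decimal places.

m = 12.293

d = 1/p = 1/0.001834″ = 545.26 pc.
m − M = 5 log₁₀ d − 5 = 5 log₁₀(545.26) − 5 = 13.6830 − 5 = 8.6830.
m = M + (m − M) = 3.61 + 8.6830 = 12.293.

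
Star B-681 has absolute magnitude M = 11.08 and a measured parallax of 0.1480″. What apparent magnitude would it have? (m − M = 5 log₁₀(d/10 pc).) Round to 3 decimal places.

m = 10.229

d = 1/p = 1/0.1480″ = 6.7568 pc.
m − M = 5 log₁₀ d − 5 = 5 log₁₀(6.7568) − 5 = 4.1487 − 5 = -0.8513.
m = M + (m − M) = 11.08 + (-0.8513) = 10.229.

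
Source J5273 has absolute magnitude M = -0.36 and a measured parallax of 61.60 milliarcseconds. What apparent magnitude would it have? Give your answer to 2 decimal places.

m = 0.69

d = 1/p = 1/0.06160″ = 16.234 pc.
m − M = 5 log₁₀ d − 5 = 5 log₁₀(16.234) − 5 = 6.0521 − 5 = 1.0521.
m = M + (m − M) = -0.36 + 1.0521 = 0.69.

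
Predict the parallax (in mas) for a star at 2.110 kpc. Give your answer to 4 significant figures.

0.4739 mas

d = 2.110 kpc = 2110 pc.
p = 1/d = 1/2110 = 0.00047393 arcsec.
= 0.00047393 × 1000 = 0.47393 mas.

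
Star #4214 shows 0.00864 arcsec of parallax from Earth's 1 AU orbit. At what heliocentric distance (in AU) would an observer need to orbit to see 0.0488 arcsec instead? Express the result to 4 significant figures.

5.648 AU

Parallax scales linearly with baseline: p ∝ B, so B = p_target / p_Earth × 1 AU.
B = 0.0488 / 0.00864 = 5.6481 AU.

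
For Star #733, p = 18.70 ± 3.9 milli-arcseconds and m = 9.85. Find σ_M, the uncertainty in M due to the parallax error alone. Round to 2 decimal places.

M = m − 5 log₁₀ d + 5 = m + 5 log₁₀ p + 5, so ∂M/∂p = 5/(p ln 10).
σ_M = (5/ln 10) · (σ_p/p) = 2.1715 × 3.9/18.70 = 2.1715 × 0.20856 = 0.45289.

σ_M = 0.45 mag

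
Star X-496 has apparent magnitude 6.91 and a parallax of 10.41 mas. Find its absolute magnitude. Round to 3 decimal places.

M = 1.997

d = 1/p = 1/0.01041″ = 96.061 pc.
m − M = 5 log₁₀(96.061) − 5 = 9.9127 − 5 = 4.9127.
M = m − (m − M) = 6.91 − 4.9127 = 1.997.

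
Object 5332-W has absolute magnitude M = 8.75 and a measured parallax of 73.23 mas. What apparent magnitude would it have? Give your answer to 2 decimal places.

m = 9.43

d = 1/p = 1/0.07323″ = 13.656 pc.
m − M = 5 log₁₀ d − 5 = 5 log₁₀(13.656) − 5 = 5.6766 − 5 = 0.6766.
m = M + (m − M) = 8.75 + 0.6766 = 9.43.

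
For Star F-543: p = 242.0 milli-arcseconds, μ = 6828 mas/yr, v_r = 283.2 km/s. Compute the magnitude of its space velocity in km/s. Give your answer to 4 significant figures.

d = 1/p = 1/0.2420″ = 4.1322 pc.
μ = 6828 mas/yr = 6.828 ″/yr.
v_t = 4.740 μ d = 4.740 × 6.828 × 4.1322 = 133.74 km/s.
v = √(v_r² + v_t²) = √(283.2² + 133.74²) = √98088.6 = 313.19 km/s.

313.2 km/s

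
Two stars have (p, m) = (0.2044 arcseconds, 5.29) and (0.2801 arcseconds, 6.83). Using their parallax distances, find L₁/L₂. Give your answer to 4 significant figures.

d₁ = 1/p₁ = 1/0.2044″ = 4.8924 pc; d₂ = 1/p₂ = 1/0.2801″ = 3.5702 pc.
M₁ = m₁ − 5 log₁₀ d₁ + 5 = 5.29 − 3.4476 + 5 = 6.8424.
M₂ = 6.83 − 2.7635 + 5 = 9.0665.
L₁/L₂ = 10^(0.4(M₂ − M₁)) = 10^(0.4 × 2.2241) = 10^0.88964 = 7.756.

L₁/L₂ = 7.756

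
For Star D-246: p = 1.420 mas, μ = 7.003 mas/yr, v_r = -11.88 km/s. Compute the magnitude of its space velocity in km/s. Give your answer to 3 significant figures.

d = 1/p = 1/0.001420″ = 704.23 pc.
μ = 7.003 mas/yr = 0.007003 ″/yr.
v_t = 4.740 μ d = 4.740 × 0.007003 × 704.23 = 23.376 km/s.
v = √(v_r² + v_t²) = √((-11.88)² + 23.376²) = √687.572 = 26.222 km/s.

26.2 km/s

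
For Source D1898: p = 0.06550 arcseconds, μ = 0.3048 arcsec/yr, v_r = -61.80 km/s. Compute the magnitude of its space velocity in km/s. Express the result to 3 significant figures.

65.6 km/s

d = 1/p = 1/0.06550″ = 15.267 pc.
v_t = 4.740 μ d = 4.740 × 0.3048 × 15.267 = 22.057 km/s.
v = √(v_r² + v_t²) = √((-61.80)² + 22.057²) = √4305.75 = 65.618 km/s.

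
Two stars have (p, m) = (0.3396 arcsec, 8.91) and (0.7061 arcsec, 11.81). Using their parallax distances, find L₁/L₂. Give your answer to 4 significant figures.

L₁/L₂ = 62.49

d₁ = 1/p₁ = 1/0.3396″ = 2.9446 pc; d₂ = 1/p₂ = 1/0.7061″ = 1.4162 pc.
M₁ = m₁ − 5 log₁₀ d₁ + 5 = 8.91 − 2.3451 + 5 = 11.5649.
M₂ = 11.81 − 0.7556 + 5 = 16.0544.
L₁/L₂ = 10^(0.4(M₂ − M₁)) = 10^(0.4 × 4.4895) = 10^1.79580 = 62.488.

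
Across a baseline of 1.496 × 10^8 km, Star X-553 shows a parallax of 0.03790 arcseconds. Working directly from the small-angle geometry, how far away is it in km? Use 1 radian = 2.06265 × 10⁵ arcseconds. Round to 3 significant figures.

8.14 × 10^14 km

θ = 0.03790″ = 0.03790/206265 = 1.8374 × 10^-7 rad.
d = B/θ = (1.496 × 10^8) / (1.8374 × 10^-7) = 8.1419 × 10^14 km.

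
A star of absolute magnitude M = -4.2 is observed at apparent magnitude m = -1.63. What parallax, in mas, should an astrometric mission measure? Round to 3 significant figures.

m − M = -1.63 − (-4.2) = 2.57.
d = 10^((m−M)/5 + 1) = 10^1.514 = 32.659 pc.
p = 1/d = 1/32.659 = 0.030619 arcsec = 30.619 mas.

30.6 mas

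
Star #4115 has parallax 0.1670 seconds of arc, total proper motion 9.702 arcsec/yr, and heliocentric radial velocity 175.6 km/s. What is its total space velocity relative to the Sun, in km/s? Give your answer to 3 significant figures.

d = 1/p = 1/0.1670″ = 5.988 pc.
v_t = 4.740 μ d = 4.740 × 9.702 × 5.988 = 275.37 km/s.
v = √(v_r² + v_t²) = √(175.6² + 275.37²) = √106664 = 326.59 km/s.

327 km/s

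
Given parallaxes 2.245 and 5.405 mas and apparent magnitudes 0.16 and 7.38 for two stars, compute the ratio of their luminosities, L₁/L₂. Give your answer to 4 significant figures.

d₁ = 1/p₁ = 1/0.002245″ = 445.43 pc; d₂ = 1/p₂ = 1/0.005405″ = 185.01 pc.
M₁ = m₁ − 5 log₁₀ d₁ + 5 = 0.16 − 13.2439 + 5 = -8.0839.
M₂ = 7.38 − 11.3360 + 5 = 1.0440.
L₁/L₂ = 10^(0.4(M₂ − M₁)) = 10^(0.4 × 9.1279) = 10^3.65116 = 4478.8.

L₁/L₂ = 4479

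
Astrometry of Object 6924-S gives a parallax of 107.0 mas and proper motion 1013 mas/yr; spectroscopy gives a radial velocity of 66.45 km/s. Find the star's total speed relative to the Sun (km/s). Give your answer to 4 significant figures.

d = 1/p = 1/0.1070″ = 9.3458 pc.
μ = 1013 mas/yr = 1.013 ″/yr.
v_t = 4.740 μ d = 4.740 × 1.013 × 9.3458 = 44.875 km/s.
v = √(v_r² + v_t²) = √(66.45² + 44.875²) = √6429.37 = 80.183 km/s.

80.18 km/s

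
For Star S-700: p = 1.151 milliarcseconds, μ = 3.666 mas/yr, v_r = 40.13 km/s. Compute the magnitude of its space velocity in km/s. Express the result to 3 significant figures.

42.9 km/s

d = 1/p = 1/0.001151″ = 868.81 pc.
μ = 3.666 mas/yr = 0.003666 ″/yr.
v_t = 4.740 μ d = 4.740 × 0.003666 × 868.81 = 15.097 km/s.
v = √(v_r² + v_t²) = √(40.13² + 15.097²) = √1838.34 = 42.876 km/s.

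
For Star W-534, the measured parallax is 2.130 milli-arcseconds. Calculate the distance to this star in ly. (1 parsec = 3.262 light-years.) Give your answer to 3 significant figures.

p = 2.130 milli-arcseconds = 0.002130 arcsec.
d = 1/p = 1/0.002130 = 469.48 pc.
In light-years: 469.48 × 3.262 = 1531.4 ly.

1530 ly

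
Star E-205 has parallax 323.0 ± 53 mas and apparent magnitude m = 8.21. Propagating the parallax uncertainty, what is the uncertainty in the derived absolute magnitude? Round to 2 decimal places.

M = m − 5 log₁₀ d + 5 = m + 5 log₁₀ p + 5, so ∂M/∂p = 5/(p ln 10).
σ_M = (5/ln 10) · (σ_p/p) = 2.1715 × 53/323.0 = 2.1715 × 0.16409 = 0.35632.

σ_M = 0.36 mag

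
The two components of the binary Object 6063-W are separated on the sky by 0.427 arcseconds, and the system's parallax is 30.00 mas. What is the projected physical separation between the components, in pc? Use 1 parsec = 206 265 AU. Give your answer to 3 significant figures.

6.90 × 10^-5 pc

d = 1/p = 1/0.03000″ = 33.333 pc.
At distance d (pc), an angle of θ arcsec spans θ·d AU: s = 0.427 × 33.333 = 14.233 AU.
= 14.233 / 206265 = 6.9003 × 10^-5 pc.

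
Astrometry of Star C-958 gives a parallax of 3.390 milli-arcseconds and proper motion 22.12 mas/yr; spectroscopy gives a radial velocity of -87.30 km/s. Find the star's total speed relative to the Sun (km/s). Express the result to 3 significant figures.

92.6 km/s

d = 1/p = 1/0.003390″ = 294.99 pc.
μ = 22.12 mas/yr = 0.02212 ″/yr.
v_t = 4.740 μ d = 4.740 × 0.02212 × 294.99 = 30.929 km/s.
v = √(v_r² + v_t²) = √((-87.30)² + 30.929²) = √8577.89 = 92.617 km/s.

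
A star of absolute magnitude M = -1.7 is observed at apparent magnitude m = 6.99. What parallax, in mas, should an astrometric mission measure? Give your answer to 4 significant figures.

1.828 mas

m − M = 6.99 − (-1.7) = 8.69.
d = 10^((m−M)/5 + 1) = 10^2.738 = 547.02 pc.
p = 1/d = 1/547.02 = 0.0018281 arcsec = 1.8281 mas.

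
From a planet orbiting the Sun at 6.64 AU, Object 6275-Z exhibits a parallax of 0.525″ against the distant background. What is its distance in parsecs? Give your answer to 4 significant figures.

12.65 pc

With baseline B (in AU) and parallax p (in arcsec), d = B/p parsecs.
d = 6.64 / 0.525 = 12.648 pc.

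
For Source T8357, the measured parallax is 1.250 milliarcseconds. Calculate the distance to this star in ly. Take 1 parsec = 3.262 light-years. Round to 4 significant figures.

2610 ly

p = 1.250 milliarcseconds = 0.001250 arcsec.
d = 1/p = 1/0.001250 = 800 pc.
In light-years: 800 × 3.262 = 2609.6 ly.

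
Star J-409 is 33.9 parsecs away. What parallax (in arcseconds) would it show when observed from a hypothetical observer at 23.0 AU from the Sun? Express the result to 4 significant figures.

0.6785 arcsec

p (arcsec) = B (AU) / d (pc).
p = 23.0 / 33.9 = 0.67847 arcsec.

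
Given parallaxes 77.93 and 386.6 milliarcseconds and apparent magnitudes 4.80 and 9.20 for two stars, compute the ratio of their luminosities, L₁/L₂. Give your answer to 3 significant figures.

d₁ = 1/p₁ = 1/0.07793″ = 12.832 pc; d₂ = 1/p₂ = 1/0.3866″ = 2.5867 pc.
M₁ = m₁ − 5 log₁₀ d₁ + 5 = 4.80 − 5.5415 + 5 = 4.2585.
M₂ = 9.20 − 2.0637 + 5 = 12.1363.
L₁/L₂ = 10^(0.4(M₂ − M₁)) = 10^(0.4 × 7.8778) = 10^3.15112 = 1416.2.

L₁/L₂ = 1420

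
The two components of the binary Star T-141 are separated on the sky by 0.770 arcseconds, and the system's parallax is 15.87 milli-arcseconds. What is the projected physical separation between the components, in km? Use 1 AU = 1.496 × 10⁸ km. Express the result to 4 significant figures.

7.258 × 10^9 km

d = 1/p = 1/0.01587″ = 63.012 pc.
At distance d (pc), an angle of θ arcsec spans θ·d AU: s = 0.770 × 63.012 = 48.519 AU.
= 48.519 × 1.496 × 10⁸ km = 7.2584 × 10^9 km.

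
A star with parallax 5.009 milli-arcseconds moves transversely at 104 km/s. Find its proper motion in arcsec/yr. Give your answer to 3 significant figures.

0.110 arcsec/yr

d = 1/p = 1/0.005009″ = 199.64 pc.
μ = v_t / (4.74 d) = 104 / (4.74 × 199.64) = 104 / 946.29 = 0.1099 ″/yr.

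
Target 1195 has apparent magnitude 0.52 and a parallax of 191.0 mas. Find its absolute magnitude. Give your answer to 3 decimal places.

d = 1/p = 1/0.1910″ = 5.2356 pc.
m − M = 5 log₁₀(5.2356) − 5 = 3.5948 − 5 = -1.4052.
M = m − (m − M) = 0.52 − (-1.4052) = 1.925.

M = 1.925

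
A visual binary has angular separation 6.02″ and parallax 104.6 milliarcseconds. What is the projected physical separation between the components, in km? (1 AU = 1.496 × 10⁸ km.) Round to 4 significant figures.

8.610 × 10^9 km

d = 1/p = 1/0.1046″ = 9.5602 pc.
At distance d (pc), an angle of θ arcsec spans θ·d AU: s = 6.02 × 9.5602 = 57.552 AU.
= 57.552 × 1.496 × 10⁸ km = 8.6098 × 10^9 km.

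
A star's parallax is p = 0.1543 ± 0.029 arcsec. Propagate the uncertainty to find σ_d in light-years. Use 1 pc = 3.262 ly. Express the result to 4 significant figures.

d = 1/p, so σ_d = σ_p / p².
σ_d = 0.0290 / (0.1543)² = 0.0290 / 0.023808 = 1.2181 pc = 1.2181 × 3.262 ly = 3.9734 ly.

3.973 ly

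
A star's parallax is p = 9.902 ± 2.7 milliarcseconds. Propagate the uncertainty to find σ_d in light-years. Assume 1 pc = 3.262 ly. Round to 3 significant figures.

89.8 ly

d = 1/p, so σ_d = σ_p / p².
σ_d = 0.00270 / (0.009902)² = 0.00270 / 0.00009805 = 27.537 pc = 27.537 × 3.262 ly = 89.826 ly.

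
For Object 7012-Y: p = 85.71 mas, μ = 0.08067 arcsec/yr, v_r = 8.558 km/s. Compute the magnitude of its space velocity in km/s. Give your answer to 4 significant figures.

d = 1/p = 1/0.08571″ = 11.667 pc.
v_t = 4.740 μ d = 4.740 × 0.08067 × 11.667 = 4.4612 km/s.
v = √(v_r² + v_t²) = √(8.558² + 4.4612²) = √93.1417 = 9.651 km/s.

9.651 km/s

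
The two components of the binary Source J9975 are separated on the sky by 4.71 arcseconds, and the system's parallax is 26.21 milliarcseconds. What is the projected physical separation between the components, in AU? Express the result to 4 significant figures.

d = 1/p = 1/0.02621″ = 38.153 pc.
At distance d (pc), an angle of θ arcsec spans θ·d AU: s = 4.71 × 38.153 = 179.7 AU.

179.7 AU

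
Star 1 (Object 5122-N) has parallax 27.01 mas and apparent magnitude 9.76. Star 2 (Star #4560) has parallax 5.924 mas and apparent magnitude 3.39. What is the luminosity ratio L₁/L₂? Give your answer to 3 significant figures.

d₁ = 1/p₁ = 1/0.02701″ = 37.023 pc; d₂ = 1/p₂ = 1/0.005924″ = 168.8 pc.
M₁ = m₁ − 5 log₁₀ d₁ + 5 = 9.76 − 7.8424 + 5 = 6.9176.
M₂ = 3.39 − 11.1369 + 5 = -2.7469.
L₁/L₂ = 10^(0.4(M₂ − M₁)) = 10^(0.4 × (-9.6645)) = 10^(-3.86580) = 0.00013621.

L₁/L₂ = 0.000136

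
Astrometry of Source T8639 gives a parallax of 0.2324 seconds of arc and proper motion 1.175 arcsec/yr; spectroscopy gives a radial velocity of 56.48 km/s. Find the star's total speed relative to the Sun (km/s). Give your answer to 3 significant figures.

d = 1/p = 1/0.2324″ = 4.3029 pc.
v_t = 4.740 μ d = 4.740 × 1.175 × 4.3029 = 23.965 km/s.
v = √(v_r² + v_t²) = √(56.48² + 23.965²) = √3764.31 = 61.354 km/s.

61.4 km/s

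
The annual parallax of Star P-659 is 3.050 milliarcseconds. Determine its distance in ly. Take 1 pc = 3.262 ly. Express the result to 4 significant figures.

1070 ly

p = 3.050 milliarcseconds = 0.003050 arcsec.
d = 1/p = 1/0.003050 = 327.87 pc.
In light-years: 327.87 × 3.262 = 1069.5 ly.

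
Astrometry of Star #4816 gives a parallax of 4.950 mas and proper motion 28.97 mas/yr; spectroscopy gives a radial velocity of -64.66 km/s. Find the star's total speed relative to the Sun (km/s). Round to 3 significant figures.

70.4 km/s

d = 1/p = 1/0.004950″ = 202.02 pc.
μ = 28.97 mas/yr = 0.02897 ″/yr.
v_t = 4.740 μ d = 4.740 × 0.02897 × 202.02 = 27.741 km/s.
v = √(v_r² + v_t²) = √((-64.66)² + 27.741²) = √4950.48 = 70.36 km/s.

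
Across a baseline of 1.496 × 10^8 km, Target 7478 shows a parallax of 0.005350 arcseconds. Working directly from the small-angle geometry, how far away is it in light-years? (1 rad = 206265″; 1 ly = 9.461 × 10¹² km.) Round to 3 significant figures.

610 ly

θ = 0.005350″ = 0.005350/206265 = 2.5938 × 10^-8 rad.
d = B/θ = (1.496 × 10^8) / (2.5938 × 10^-8) = 5.7676 × 10^15 km = (5.7676 × 10^15) / (9.461 × 10^12) ly = 609.62 ly.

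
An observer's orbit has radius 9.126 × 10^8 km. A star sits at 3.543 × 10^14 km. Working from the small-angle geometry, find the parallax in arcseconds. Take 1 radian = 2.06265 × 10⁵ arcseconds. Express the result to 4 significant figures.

θ ≈ B/d = (9.126 × 10^8) / (3.543 × 10^14) = 2.5758 × 10^-6 rad.
In arcseconds: 2.5758 × 10^-6 × 206265 = 0.5313″.

0.5313 arcsec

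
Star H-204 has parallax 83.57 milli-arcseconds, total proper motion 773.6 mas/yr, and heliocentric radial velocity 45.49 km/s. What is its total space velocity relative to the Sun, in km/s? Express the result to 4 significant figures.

d = 1/p = 1/0.08357″ = 11.966 pc.
μ = 773.6 mas/yr = 0.7736 ″/yr.
v_t = 4.740 μ d = 4.740 × 0.7736 × 11.966 = 43.878 km/s.
v = √(v_r² + v_t²) = √(45.49² + 43.878²) = √3994.62 = 63.203 km/s.

63.20 km/s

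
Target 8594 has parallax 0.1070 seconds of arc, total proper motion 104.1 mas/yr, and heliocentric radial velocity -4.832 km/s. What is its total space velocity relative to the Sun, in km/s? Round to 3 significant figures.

d = 1/p = 1/0.1070″ = 9.3458 pc.
μ = 104.1 mas/yr = 0.1041 ″/yr.
v_t = 4.740 μ d = 4.740 × 0.1041 × 9.3458 = 4.6115 km/s.
v = √(v_r² + v_t²) = √((-4.832)² + 4.6115²) = √44.6142 = 6.6794 km/s.

6.68 km/s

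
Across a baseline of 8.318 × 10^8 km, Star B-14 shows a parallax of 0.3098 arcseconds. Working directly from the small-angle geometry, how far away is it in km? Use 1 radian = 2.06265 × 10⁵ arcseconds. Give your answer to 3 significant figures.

5.54 × 10^14 km

θ = 0.3098″ = 0.3098/206265 = 1.5020 × 10^-6 rad.
d = B/θ = (8.318 × 10^8) / (1.5020 × 10^-6) = 5.5379 × 10^14 km.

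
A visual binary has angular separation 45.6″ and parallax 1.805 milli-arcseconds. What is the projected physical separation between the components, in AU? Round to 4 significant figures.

d = 1/p = 1/0.001805″ = 554.02 pc.
At distance d (pc), an angle of θ arcsec spans θ·d AU: s = 45.6 × 554.02 = 25263 AU.

25260 AU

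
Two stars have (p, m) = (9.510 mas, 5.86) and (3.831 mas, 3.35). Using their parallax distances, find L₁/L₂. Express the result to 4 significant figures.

d₁ = 1/p₁ = 1/0.009510″ = 105.15 pc; d₂ = 1/p₂ = 1/0.003831″ = 261.03 pc.
M₁ = m₁ − 5 log₁₀ d₁ + 5 = 5.86 − 10.1090 + 5 = 0.7510.
M₂ = 3.35 − 12.0835 + 5 = -3.7335.
L₁/L₂ = 10^(0.4(M₂ − M₁)) = 10^(0.4 × (-4.4845)) = 10^(-1.79380) = 0.016077.

L₁/L₂ = 0.01608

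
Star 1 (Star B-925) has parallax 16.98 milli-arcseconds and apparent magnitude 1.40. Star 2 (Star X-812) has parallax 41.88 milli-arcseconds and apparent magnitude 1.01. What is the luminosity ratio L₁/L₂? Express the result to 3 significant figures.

L₁/L₂ = 4.25

d₁ = 1/p₁ = 1/0.01698″ = 58.893 pc; d₂ = 1/p₂ = 1/0.04188″ = 23.878 pc.
M₁ = m₁ − 5 log₁₀ d₁ + 5 = 1.40 − 8.8503 + 5 = -2.4503.
M₂ = 1.01 − 6.8900 + 5 = -0.8800.
L₁/L₂ = 10^(0.4(M₂ − M₁)) = 10^(0.4 × 1.5703) = 10^0.62812 = 4.2474.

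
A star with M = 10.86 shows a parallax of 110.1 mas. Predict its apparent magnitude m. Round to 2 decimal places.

d = 1/p = 1/0.1101″ = 9.0827 pc.
m − M = 5 log₁₀ d − 5 = 5 log₁₀(9.0827) − 5 = 4.7911 − 5 = -0.2089.
m = M + (m − M) = 10.86 + (-0.2089) = 10.65.

m = 10.65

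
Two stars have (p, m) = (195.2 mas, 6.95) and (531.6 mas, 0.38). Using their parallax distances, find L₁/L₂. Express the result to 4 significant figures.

d₁ = 1/p₁ = 1/0.1952″ = 5.123 pc; d₂ = 1/p₂ = 1/0.5316″ = 1.8811 pc.
M₁ = m₁ − 5 log₁₀ d₁ + 5 = 6.95 − 3.5476 + 5 = 8.4024.
M₂ = 0.38 − 1.3721 + 5 = 4.0079.
L₁/L₂ = 10^(0.4(M₂ − M₁)) = 10^(0.4 × (-4.3945)) = 10^(-1.75780) = 0.017466.

L₁/L₂ = 0.01747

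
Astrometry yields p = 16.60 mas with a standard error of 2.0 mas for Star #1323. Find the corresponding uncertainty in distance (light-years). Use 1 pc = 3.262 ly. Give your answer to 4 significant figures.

d = 1/p, so σ_d = σ_p / p².
σ_d = 0.00200 / (0.01660)² = 0.00200 / 0.00027556 = 7.2579 pc = 7.2579 × 3.262 ly = 23.675 ly.

23.68 ly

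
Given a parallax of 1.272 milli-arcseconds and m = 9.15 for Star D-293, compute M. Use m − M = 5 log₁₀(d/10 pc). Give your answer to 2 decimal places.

M = -0.33

d = 1/p = 1/0.001272″ = 786.16 pc.
m − M = 5 log₁₀(786.16) − 5 = 14.4776 − 5 = 9.4776.
M = m − (m − M) = 9.15 − 9.4776 = -0.33.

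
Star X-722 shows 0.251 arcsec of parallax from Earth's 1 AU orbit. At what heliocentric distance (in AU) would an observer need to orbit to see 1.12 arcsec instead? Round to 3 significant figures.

4.46 AU

Parallax scales linearly with baseline: p ∝ B, so B = p_target / p_Earth × 1 AU.
B = 1.12 / 0.251 = 4.4622 AU.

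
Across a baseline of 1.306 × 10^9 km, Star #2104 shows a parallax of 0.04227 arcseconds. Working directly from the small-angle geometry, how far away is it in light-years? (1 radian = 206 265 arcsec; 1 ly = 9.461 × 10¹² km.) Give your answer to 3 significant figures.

674 ly

θ = 0.04227″ = 0.04227/206265 = 2.0493 × 10^-7 rad.
d = B/θ = (1.306 × 10^9) / (2.0493 × 10^-7) = 6.3729 × 10^15 km = (6.3729 × 10^15) / (9.461 × 10^12) ly = 673.6 ly.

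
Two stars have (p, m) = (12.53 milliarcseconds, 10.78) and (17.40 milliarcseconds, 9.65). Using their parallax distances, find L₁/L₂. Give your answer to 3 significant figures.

L₁/L₂ = 0.681

d₁ = 1/p₁ = 1/0.01253″ = 79.808 pc; d₂ = 1/p₂ = 1/0.01740″ = 57.471 pc.
M₁ = m₁ − 5 log₁₀ d₁ + 5 = 10.78 − 9.5102 + 5 = 6.2698.
M₂ = 9.65 − 8.7972 + 5 = 5.8528.
L₁/L₂ = 10^(0.4(M₂ − M₁)) = 10^(0.4 × (-0.4170)) = 10^(-0.16680) = 0.68108.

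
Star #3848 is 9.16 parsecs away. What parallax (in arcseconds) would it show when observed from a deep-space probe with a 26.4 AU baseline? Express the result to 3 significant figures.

p (arcsec) = B (AU) / d (pc).
p = 26.4 / 9.16 = 2.8821 arcsec.

2.88 arcsec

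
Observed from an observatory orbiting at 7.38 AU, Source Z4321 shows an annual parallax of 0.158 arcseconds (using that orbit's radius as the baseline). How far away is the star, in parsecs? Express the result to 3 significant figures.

46.7 pc

With baseline B (in AU) and parallax p (in arcsec), d = B/p parsecs.
d = 7.38 / 0.158 = 46.709 pc.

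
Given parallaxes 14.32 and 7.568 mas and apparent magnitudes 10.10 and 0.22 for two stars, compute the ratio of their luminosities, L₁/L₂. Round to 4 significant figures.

L₁/L₂ = 3.119 × 10^-5

d₁ = 1/p₁ = 1/0.01432″ = 69.832 pc; d₂ = 1/p₂ = 1/0.007568″ = 132.14 pc.
M₁ = m₁ − 5 log₁₀ d₁ + 5 = 10.10 − 9.2203 + 5 = 5.8797.
M₂ = 0.22 − 10.6052 + 5 = -5.3852.
L₁/L₂ = 10^(0.4(M₂ − M₁)) = 10^(0.4 × (-11.2649)) = 10^(-4.50596) = 0.000031192.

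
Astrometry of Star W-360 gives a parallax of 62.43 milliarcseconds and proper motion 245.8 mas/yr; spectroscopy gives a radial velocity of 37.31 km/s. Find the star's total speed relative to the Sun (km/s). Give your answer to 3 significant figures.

41.7 km/s

d = 1/p = 1/0.06243″ = 16.018 pc.
μ = 245.8 mas/yr = 0.2458 ″/yr.
v_t = 4.740 μ d = 4.740 × 0.2458 × 16.018 = 18.662 km/s.
v = √(v_r² + v_t²) = √(37.31² + 18.662²) = √1740.31 = 41.717 km/s.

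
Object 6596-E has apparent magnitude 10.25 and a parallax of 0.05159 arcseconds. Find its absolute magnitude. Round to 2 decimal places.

M = 8.81

d = 1/p = 1/0.05159″ = 19.384 pc.
m − M = 5 log₁₀(19.384) − 5 = 6.4372 − 5 = 1.4372.
M = m − (m − M) = 10.25 − 1.4372 = 8.81.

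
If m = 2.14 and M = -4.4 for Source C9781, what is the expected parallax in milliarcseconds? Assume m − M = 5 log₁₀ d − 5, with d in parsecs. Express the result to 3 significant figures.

m − M = 2.14 − (-4.4) = 6.54.
d = 10^((m−M)/5 + 1) = 10^2.308 = 203.24 pc.
p = 1/d = 1/203.24 = 0.0049203 arcsec = 4.9203 mas.

4.92 mas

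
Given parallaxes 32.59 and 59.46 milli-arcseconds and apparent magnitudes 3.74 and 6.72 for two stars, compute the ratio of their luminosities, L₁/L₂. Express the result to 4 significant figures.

d₁ = 1/p₁ = 1/0.03259″ = 30.684 pc; d₂ = 1/p₂ = 1/0.05946″ = 16.818 pc.
M₁ = m₁ − 5 log₁₀ d₁ + 5 = 3.74 − 7.4346 + 5 = 1.3054.
M₂ = 6.72 − 6.1289 + 5 = 5.5911.
L₁/L₂ = 10^(0.4(M₂ − M₁)) = 10^(0.4 × 4.2857) = 10^1.71428 = 51.794.

L₁/L₂ = 51.79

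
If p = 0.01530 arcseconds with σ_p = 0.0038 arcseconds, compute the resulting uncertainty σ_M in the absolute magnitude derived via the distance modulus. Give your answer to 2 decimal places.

M = m − 5 log₁₀ d + 5 = m + 5 log₁₀ p + 5, so ∂M/∂p = 5/(p ln 10).
σ_M = (5/ln 10) · (σ_p/p) = 2.1715 × 0.0038/0.01530 = 2.1715 × 0.24837 = 0.53934.

σ_M = 0.54 mag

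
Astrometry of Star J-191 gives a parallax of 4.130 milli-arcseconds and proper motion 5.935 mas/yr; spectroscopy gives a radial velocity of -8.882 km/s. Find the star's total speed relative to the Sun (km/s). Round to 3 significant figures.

11.2 km/s

d = 1/p = 1/0.004130″ = 242.13 pc.
μ = 5.935 mas/yr = 0.005935 ″/yr.
v_t = 4.740 μ d = 4.740 × 0.005935 × 242.13 = 6.8116 km/s.
v = √(v_r² + v_t²) = √((-8.882)² + 6.8116²) = √125.288 = 11.193 km/s.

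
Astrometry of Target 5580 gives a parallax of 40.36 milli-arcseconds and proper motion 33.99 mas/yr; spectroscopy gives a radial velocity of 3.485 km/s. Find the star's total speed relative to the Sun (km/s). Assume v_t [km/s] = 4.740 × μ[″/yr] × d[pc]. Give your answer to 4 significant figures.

5.299 km/s

d = 1/p = 1/0.04036″ = 24.777 pc.
μ = 33.99 mas/yr = 0.03399 ″/yr.
v_t = 4.740 μ d = 4.740 × 0.03399 × 24.777 = 3.9919 km/s.
v = √(v_r² + v_t²) = √(3.485² + 3.9919²) = √28.0805 = 5.2991 km/s.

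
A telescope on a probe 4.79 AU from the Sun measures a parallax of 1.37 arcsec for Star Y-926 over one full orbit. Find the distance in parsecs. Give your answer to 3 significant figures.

3.50 pc

With baseline B (in AU) and parallax p (in arcsec), d = B/p parsecs.
d = 4.79 / 1.37 = 3.4964 pc.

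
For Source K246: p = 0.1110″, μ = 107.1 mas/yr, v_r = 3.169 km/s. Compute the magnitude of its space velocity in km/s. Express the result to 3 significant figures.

d = 1/p = 1/0.1110″ = 9.009 pc.
μ = 107.1 mas/yr = 0.1071 ″/yr.
v_t = 4.740 μ d = 4.740 × 0.1071 × 9.009 = 4.5735 km/s.
v = √(v_r² + v_t²) = √(3.169² + 4.5735²) = √30.9595 = 5.5641 km/s.

5.56 km/s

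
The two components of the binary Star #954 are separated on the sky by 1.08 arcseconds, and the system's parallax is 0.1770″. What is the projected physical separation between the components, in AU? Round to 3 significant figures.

6.10 AU

d = 1/p = 1/0.1770″ = 5.6497 pc.
At distance d (pc), an angle of θ arcsec spans θ·d AU: s = 1.08 × 5.6497 = 6.1017 AU.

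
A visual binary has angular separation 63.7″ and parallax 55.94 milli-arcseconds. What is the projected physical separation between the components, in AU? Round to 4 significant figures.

d = 1/p = 1/0.05594″ = 17.876 pc.
At distance d (pc), an angle of θ arcsec spans θ·d AU: s = 63.7 × 17.876 = 1138.7 AU.

1139 AU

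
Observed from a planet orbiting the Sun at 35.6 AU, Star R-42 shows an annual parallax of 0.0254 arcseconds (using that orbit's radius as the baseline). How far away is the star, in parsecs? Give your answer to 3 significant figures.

1400 pc

With baseline B (in AU) and parallax p (in arcsec), d = B/p parsecs.
d = 35.6 / 0.0254 = 1401.6 pc.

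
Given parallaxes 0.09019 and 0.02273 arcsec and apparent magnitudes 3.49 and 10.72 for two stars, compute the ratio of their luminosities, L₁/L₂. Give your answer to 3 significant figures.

L₁/L₂ = 49.5

d₁ = 1/p₁ = 1/0.09019″ = 11.088 pc; d₂ = 1/p₂ = 1/0.02273″ = 43.995 pc.
M₁ = m₁ − 5 log₁₀ d₁ + 5 = 3.49 − 5.2243 + 5 = 3.2657.
M₂ = 10.72 − 8.2170 + 5 = 7.5030.
L₁/L₂ = 10^(0.4(M₂ − M₁)) = 10^(0.4 × 4.2373) = 10^1.69492 = 49.536.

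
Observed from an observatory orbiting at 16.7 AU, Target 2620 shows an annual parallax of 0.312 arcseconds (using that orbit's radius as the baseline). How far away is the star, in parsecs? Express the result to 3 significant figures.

With baseline B (in AU) and parallax p (in arcsec), d = B/p parsecs.
d = 16.7 / 0.312 = 53.526 pc.

53.5 pc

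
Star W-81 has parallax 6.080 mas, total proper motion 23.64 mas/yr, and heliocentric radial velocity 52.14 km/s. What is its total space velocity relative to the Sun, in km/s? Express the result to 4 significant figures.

55.30 km/s

d = 1/p = 1/0.006080″ = 164.47 pc.
μ = 23.64 mas/yr = 0.02364 ″/yr.
v_t = 4.740 μ d = 4.740 × 0.02364 × 164.47 = 18.429 km/s.
v = √(v_r² + v_t²) = √(52.14² + 18.429²) = √3058.21 = 55.301 km/s.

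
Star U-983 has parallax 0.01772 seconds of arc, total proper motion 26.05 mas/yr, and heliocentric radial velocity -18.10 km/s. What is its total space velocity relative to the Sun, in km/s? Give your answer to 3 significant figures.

19.4 km/s

d = 1/p = 1/0.01772″ = 56.433 pc.
μ = 26.05 mas/yr = 0.02605 ″/yr.
v_t = 4.740 μ d = 4.740 × 0.02605 × 56.433 = 6.9682 km/s.
v = √(v_r² + v_t²) = √((-18.10)² + 6.9682²) = √376.166 = 19.395 km/s.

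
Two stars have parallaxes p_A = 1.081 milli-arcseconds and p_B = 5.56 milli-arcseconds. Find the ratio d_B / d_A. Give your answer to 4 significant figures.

0.1944

Since d = 1/p, d_B/d_A = p_A/p_B.
= 1.081 / 5.56 = 0.19442.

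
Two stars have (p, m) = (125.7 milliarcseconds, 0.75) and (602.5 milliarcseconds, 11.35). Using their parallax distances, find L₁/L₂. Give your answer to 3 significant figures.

L₁/L₂ = 399000

d₁ = 1/p₁ = 1/0.1257″ = 7.9554 pc; d₂ = 1/p₂ = 1/0.6025″ = 1.6598 pc.
M₁ = m₁ − 5 log₁₀ d₁ + 5 = 0.75 − 4.5033 + 5 = 1.2467.
M₂ = 11.35 − 1.1003 + 5 = 15.2497.
L₁/L₂ = 10^(0.4(M₂ − M₁)) = 10^(0.4 × 14.0030) = 10^5.60120 = 3.9921 × 10^5.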